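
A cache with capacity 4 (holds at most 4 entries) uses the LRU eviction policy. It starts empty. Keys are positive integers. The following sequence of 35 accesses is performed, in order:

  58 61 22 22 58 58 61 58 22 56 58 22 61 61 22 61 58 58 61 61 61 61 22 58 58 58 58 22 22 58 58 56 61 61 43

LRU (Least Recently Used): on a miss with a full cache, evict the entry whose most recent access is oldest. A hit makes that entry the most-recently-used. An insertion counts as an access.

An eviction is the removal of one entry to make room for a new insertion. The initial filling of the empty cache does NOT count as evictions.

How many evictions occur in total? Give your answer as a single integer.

Answer: 1

Derivation:
LRU simulation (capacity=4):
  1. access 58: MISS. Cache (LRU->MRU): [58]
  2. access 61: MISS. Cache (LRU->MRU): [58 61]
  3. access 22: MISS. Cache (LRU->MRU): [58 61 22]
  4. access 22: HIT. Cache (LRU->MRU): [58 61 22]
  5. access 58: HIT. Cache (LRU->MRU): [61 22 58]
  6. access 58: HIT. Cache (LRU->MRU): [61 22 58]
  7. access 61: HIT. Cache (LRU->MRU): [22 58 61]
  8. access 58: HIT. Cache (LRU->MRU): [22 61 58]
  9. access 22: HIT. Cache (LRU->MRU): [61 58 22]
  10. access 56: MISS. Cache (LRU->MRU): [61 58 22 56]
  11. access 58: HIT. Cache (LRU->MRU): [61 22 56 58]
  12. access 22: HIT. Cache (LRU->MRU): [61 56 58 22]
  13. access 61: HIT. Cache (LRU->MRU): [56 58 22 61]
  14. access 61: HIT. Cache (LRU->MRU): [56 58 22 61]
  15. access 22: HIT. Cache (LRU->MRU): [56 58 61 22]
  16. access 61: HIT. Cache (LRU->MRU): [56 58 22 61]
  17. access 58: HIT. Cache (LRU->MRU): [56 22 61 58]
  18. access 58: HIT. Cache (LRU->MRU): [56 22 61 58]
  19. access 61: HIT. Cache (LRU->MRU): [56 22 58 61]
  20. access 61: HIT. Cache (LRU->MRU): [56 22 58 61]
  21. access 61: HIT. Cache (LRU->MRU): [56 22 58 61]
  22. access 61: HIT. Cache (LRU->MRU): [56 22 58 61]
  23. access 22: HIT. Cache (LRU->MRU): [56 58 61 22]
  24. access 58: HIT. Cache (LRU->MRU): [56 61 22 58]
  25. access 58: HIT. Cache (LRU->MRU): [56 61 22 58]
  26. access 58: HIT. Cache (LRU->MRU): [56 61 22 58]
  27. access 58: HIT. Cache (LRU->MRU): [56 61 22 58]
  28. access 22: HIT. Cache (LRU->MRU): [56 61 58 22]
  29. access 22: HIT. Cache (LRU->MRU): [56 61 58 22]
  30. access 58: HIT. Cache (LRU->MRU): [56 61 22 58]
  31. access 58: HIT. Cache (LRU->MRU): [56 61 22 58]
  32. access 56: HIT. Cache (LRU->MRU): [61 22 58 56]
  33. access 61: HIT. Cache (LRU->MRU): [22 58 56 61]
  34. access 61: HIT. Cache (LRU->MRU): [22 58 56 61]
  35. access 43: MISS, evict 22. Cache (LRU->MRU): [58 56 61 43]
Total: 30 hits, 5 misses, 1 evictions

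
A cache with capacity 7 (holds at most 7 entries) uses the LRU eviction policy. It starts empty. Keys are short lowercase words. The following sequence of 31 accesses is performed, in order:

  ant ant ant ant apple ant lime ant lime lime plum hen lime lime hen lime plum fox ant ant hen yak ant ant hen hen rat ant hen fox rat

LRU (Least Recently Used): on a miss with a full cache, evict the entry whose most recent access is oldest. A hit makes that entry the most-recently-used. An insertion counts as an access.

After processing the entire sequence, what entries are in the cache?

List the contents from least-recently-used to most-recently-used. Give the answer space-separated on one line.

Answer: lime plum yak ant hen fox rat

Derivation:
LRU simulation (capacity=7):
  1. access ant: MISS. Cache (LRU->MRU): [ant]
  2. access ant: HIT. Cache (LRU->MRU): [ant]
  3. access ant: HIT. Cache (LRU->MRU): [ant]
  4. access ant: HIT. Cache (LRU->MRU): [ant]
  5. access apple: MISS. Cache (LRU->MRU): [ant apple]
  6. access ant: HIT. Cache (LRU->MRU): [apple ant]
  7. access lime: MISS. Cache (LRU->MRU): [apple ant lime]
  8. access ant: HIT. Cache (LRU->MRU): [apple lime ant]
  9. access lime: HIT. Cache (LRU->MRU): [apple ant lime]
  10. access lime: HIT. Cache (LRU->MRU): [apple ant lime]
  11. access plum: MISS. Cache (LRU->MRU): [apple ant lime plum]
  12. access hen: MISS. Cache (LRU->MRU): [apple ant lime plum hen]
  13. access lime: HIT. Cache (LRU->MRU): [apple ant plum hen lime]
  14. access lime: HIT. Cache (LRU->MRU): [apple ant plum hen lime]
  15. access hen: HIT. Cache (LRU->MRU): [apple ant plum lime hen]
  16. access lime: HIT. Cache (LRU->MRU): [apple ant plum hen lime]
  17. access plum: HIT. Cache (LRU->MRU): [apple ant hen lime plum]
  18. access fox: MISS. Cache (LRU->MRU): [apple ant hen lime plum fox]
  19. access ant: HIT. Cache (LRU->MRU): [apple hen lime plum fox ant]
  20. access ant: HIT. Cache (LRU->MRU): [apple hen lime plum fox ant]
  21. access hen: HIT. Cache (LRU->MRU): [apple lime plum fox ant hen]
  22. access yak: MISS. Cache (LRU->MRU): [apple lime plum fox ant hen yak]
  23. access ant: HIT. Cache (LRU->MRU): [apple lime plum fox hen yak ant]
  24. access ant: HIT. Cache (LRU->MRU): [apple lime plum fox hen yak ant]
  25. access hen: HIT. Cache (LRU->MRU): [apple lime plum fox yak ant hen]
  26. access hen: HIT. Cache (LRU->MRU): [apple lime plum fox yak ant hen]
  27. access rat: MISS, evict apple. Cache (LRU->MRU): [lime plum fox yak ant hen rat]
  28. access ant: HIT. Cache (LRU->MRU): [lime plum fox yak hen rat ant]
  29. access hen: HIT. Cache (LRU->MRU): [lime plum fox yak rat ant hen]
  30. access fox: HIT. Cache (LRU->MRU): [lime plum yak rat ant hen fox]
  31. access rat: HIT. Cache (LRU->MRU): [lime plum yak ant hen fox rat]
Total: 23 hits, 8 misses, 1 evictions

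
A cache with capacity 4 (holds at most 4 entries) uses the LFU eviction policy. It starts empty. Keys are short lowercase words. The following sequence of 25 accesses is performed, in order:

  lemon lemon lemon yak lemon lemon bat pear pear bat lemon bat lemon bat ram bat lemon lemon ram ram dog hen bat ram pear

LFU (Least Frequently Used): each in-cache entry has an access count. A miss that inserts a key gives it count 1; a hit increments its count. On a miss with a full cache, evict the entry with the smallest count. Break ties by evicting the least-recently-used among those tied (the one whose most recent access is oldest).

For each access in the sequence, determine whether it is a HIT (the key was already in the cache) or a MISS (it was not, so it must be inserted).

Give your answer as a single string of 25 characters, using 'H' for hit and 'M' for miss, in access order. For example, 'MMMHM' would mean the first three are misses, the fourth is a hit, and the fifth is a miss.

LFU simulation (capacity=4):
  1. access lemon: MISS. Cache: [lemon(c=1)]
  2. access lemon: HIT, count now 2. Cache: [lemon(c=2)]
  3. access lemon: HIT, count now 3. Cache: [lemon(c=3)]
  4. access yak: MISS. Cache: [yak(c=1) lemon(c=3)]
  5. access lemon: HIT, count now 4. Cache: [yak(c=1) lemon(c=4)]
  6. access lemon: HIT, count now 5. Cache: [yak(c=1) lemon(c=5)]
  7. access bat: MISS. Cache: [yak(c=1) bat(c=1) lemon(c=5)]
  8. access pear: MISS. Cache: [yak(c=1) bat(c=1) pear(c=1) lemon(c=5)]
  9. access pear: HIT, count now 2. Cache: [yak(c=1) bat(c=1) pear(c=2) lemon(c=5)]
  10. access bat: HIT, count now 2. Cache: [yak(c=1) pear(c=2) bat(c=2) lemon(c=5)]
  11. access lemon: HIT, count now 6. Cache: [yak(c=1) pear(c=2) bat(c=2) lemon(c=6)]
  12. access bat: HIT, count now 3. Cache: [yak(c=1) pear(c=2) bat(c=3) lemon(c=6)]
  13. access lemon: HIT, count now 7. Cache: [yak(c=1) pear(c=2) bat(c=3) lemon(c=7)]
  14. access bat: HIT, count now 4. Cache: [yak(c=1) pear(c=2) bat(c=4) lemon(c=7)]
  15. access ram: MISS, evict yak(c=1). Cache: [ram(c=1) pear(c=2) bat(c=4) lemon(c=7)]
  16. access bat: HIT, count now 5. Cache: [ram(c=1) pear(c=2) bat(c=5) lemon(c=7)]
  17. access lemon: HIT, count now 8. Cache: [ram(c=1) pear(c=2) bat(c=5) lemon(c=8)]
  18. access lemon: HIT, count now 9. Cache: [ram(c=1) pear(c=2) bat(c=5) lemon(c=9)]
  19. access ram: HIT, count now 2. Cache: [pear(c=2) ram(c=2) bat(c=5) lemon(c=9)]
  20. access ram: HIT, count now 3. Cache: [pear(c=2) ram(c=3) bat(c=5) lemon(c=9)]
  21. access dog: MISS, evict pear(c=2). Cache: [dog(c=1) ram(c=3) bat(c=5) lemon(c=9)]
  22. access hen: MISS, evict dog(c=1). Cache: [hen(c=1) ram(c=3) bat(c=5) lemon(c=9)]
  23. access bat: HIT, count now 6. Cache: [hen(c=1) ram(c=3) bat(c=6) lemon(c=9)]
  24. access ram: HIT, count now 4. Cache: [hen(c=1) ram(c=4) bat(c=6) lemon(c=9)]
  25. access pear: MISS, evict hen(c=1). Cache: [pear(c=1) ram(c=4) bat(c=6) lemon(c=9)]
Total: 17 hits, 8 misses, 4 evictions

Answer: MHHMHHMMHHHHHHMHHHHHMMHHM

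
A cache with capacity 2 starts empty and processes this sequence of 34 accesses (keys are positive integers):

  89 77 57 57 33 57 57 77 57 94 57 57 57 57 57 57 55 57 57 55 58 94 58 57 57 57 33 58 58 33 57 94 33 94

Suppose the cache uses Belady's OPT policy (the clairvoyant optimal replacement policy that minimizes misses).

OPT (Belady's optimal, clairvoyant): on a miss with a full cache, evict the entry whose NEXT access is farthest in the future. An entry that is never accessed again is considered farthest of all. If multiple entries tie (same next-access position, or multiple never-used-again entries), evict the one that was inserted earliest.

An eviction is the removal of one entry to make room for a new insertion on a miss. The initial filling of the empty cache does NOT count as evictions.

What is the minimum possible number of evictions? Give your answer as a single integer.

Answer: 11

Derivation:
OPT (Belady) simulation (capacity=2):
  1. access 89: MISS. Cache: [89]
  2. access 77: MISS. Cache: [89 77]
  3. access 57: MISS, evict 89 (next use: never). Cache: [77 57]
  4. access 57: HIT. Next use of 57: step 6. Cache: [77 57]
  5. access 33: MISS, evict 77 (next use: step 8). Cache: [57 33]
  6. access 57: HIT. Next use of 57: step 7. Cache: [57 33]
  7. access 57: HIT. Next use of 57: step 9. Cache: [57 33]
  8. access 77: MISS, evict 33 (next use: step 27). Cache: [57 77]
  9. access 57: HIT. Next use of 57: step 11. Cache: [57 77]
  10. access 94: MISS, evict 77 (next use: never). Cache: [57 94]
  11. access 57: HIT. Next use of 57: step 12. Cache: [57 94]
  12. access 57: HIT. Next use of 57: step 13. Cache: [57 94]
  13. access 57: HIT. Next use of 57: step 14. Cache: [57 94]
  14. access 57: HIT. Next use of 57: step 15. Cache: [57 94]
  15. access 57: HIT. Next use of 57: step 16. Cache: [57 94]
  16. access 57: HIT. Next use of 57: step 18. Cache: [57 94]
  17. access 55: MISS, evict 94 (next use: step 22). Cache: [57 55]
  18. access 57: HIT. Next use of 57: step 19. Cache: [57 55]
  19. access 57: HIT. Next use of 57: step 24. Cache: [57 55]
  20. access 55: HIT. Next use of 55: never. Cache: [57 55]
  21. access 58: MISS, evict 55 (next use: never). Cache: [57 58]
  22. access 94: MISS, evict 57 (next use: step 24). Cache: [58 94]
  23. access 58: HIT. Next use of 58: step 28. Cache: [58 94]
  24. access 57: MISS, evict 94 (next use: step 32). Cache: [58 57]
  25. access 57: HIT. Next use of 57: step 26. Cache: [58 57]
  26. access 57: HIT. Next use of 57: step 31. Cache: [58 57]
  27. access 33: MISS, evict 57 (next use: step 31). Cache: [58 33]
  28. access 58: HIT. Next use of 58: step 29. Cache: [58 33]
  29. access 58: HIT. Next use of 58: never. Cache: [58 33]
  30. access 33: HIT. Next use of 33: step 33. Cache: [58 33]
  31. access 57: MISS, evict 58 (next use: never). Cache: [33 57]
  32. access 94: MISS, evict 57 (next use: never). Cache: [33 94]
  33. access 33: HIT. Next use of 33: never. Cache: [33 94]
  34. access 94: HIT. Next use of 94: never. Cache: [33 94]
Total: 21 hits, 13 misses, 11 evictions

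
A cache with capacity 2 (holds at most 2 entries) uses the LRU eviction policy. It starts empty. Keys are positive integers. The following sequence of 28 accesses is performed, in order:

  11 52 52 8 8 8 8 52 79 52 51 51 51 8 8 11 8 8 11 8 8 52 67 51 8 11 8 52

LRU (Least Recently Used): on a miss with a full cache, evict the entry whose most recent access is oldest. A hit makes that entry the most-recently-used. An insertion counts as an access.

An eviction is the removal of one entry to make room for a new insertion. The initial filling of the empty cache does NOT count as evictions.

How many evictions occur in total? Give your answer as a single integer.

LRU simulation (capacity=2):
  1. access 11: MISS. Cache (LRU->MRU): [11]
  2. access 52: MISS. Cache (LRU->MRU): [11 52]
  3. access 52: HIT. Cache (LRU->MRU): [11 52]
  4. access 8: MISS, evict 11. Cache (LRU->MRU): [52 8]
  5. access 8: HIT. Cache (LRU->MRU): [52 8]
  6. access 8: HIT. Cache (LRU->MRU): [52 8]
  7. access 8: HIT. Cache (LRU->MRU): [52 8]
  8. access 52: HIT. Cache (LRU->MRU): [8 52]
  9. access 79: MISS, evict 8. Cache (LRU->MRU): [52 79]
  10. access 52: HIT. Cache (LRU->MRU): [79 52]
  11. access 51: MISS, evict 79. Cache (LRU->MRU): [52 51]
  12. access 51: HIT. Cache (LRU->MRU): [52 51]
  13. access 51: HIT. Cache (LRU->MRU): [52 51]
  14. access 8: MISS, evict 52. Cache (LRU->MRU): [51 8]
  15. access 8: HIT. Cache (LRU->MRU): [51 8]
  16. access 11: MISS, evict 51. Cache (LRU->MRU): [8 11]
  17. access 8: HIT. Cache (LRU->MRU): [11 8]
  18. access 8: HIT. Cache (LRU->MRU): [11 8]
  19. access 11: HIT. Cache (LRU->MRU): [8 11]
  20. access 8: HIT. Cache (LRU->MRU): [11 8]
  21. access 8: HIT. Cache (LRU->MRU): [11 8]
  22. access 52: MISS, evict 11. Cache (LRU->MRU): [8 52]
  23. access 67: MISS, evict 8. Cache (LRU->MRU): [52 67]
  24. access 51: MISS, evict 52. Cache (LRU->MRU): [67 51]
  25. access 8: MISS, evict 67. Cache (LRU->MRU): [51 8]
  26. access 11: MISS, evict 51. Cache (LRU->MRU): [8 11]
  27. access 8: HIT. Cache (LRU->MRU): [11 8]
  28. access 52: MISS, evict 11. Cache (LRU->MRU): [8 52]
Total: 15 hits, 13 misses, 11 evictions

Answer: 11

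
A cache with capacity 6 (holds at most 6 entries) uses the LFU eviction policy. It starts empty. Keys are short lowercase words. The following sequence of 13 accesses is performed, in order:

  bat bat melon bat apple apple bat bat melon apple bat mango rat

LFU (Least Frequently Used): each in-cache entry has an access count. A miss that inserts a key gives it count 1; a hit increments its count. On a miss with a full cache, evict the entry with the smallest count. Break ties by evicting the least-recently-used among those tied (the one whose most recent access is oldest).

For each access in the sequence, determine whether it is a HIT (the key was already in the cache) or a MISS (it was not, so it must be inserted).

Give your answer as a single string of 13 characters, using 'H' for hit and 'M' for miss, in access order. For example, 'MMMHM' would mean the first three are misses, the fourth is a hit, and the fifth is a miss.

LFU simulation (capacity=6):
  1. access bat: MISS. Cache: [bat(c=1)]
  2. access bat: HIT, count now 2. Cache: [bat(c=2)]
  3. access melon: MISS. Cache: [melon(c=1) bat(c=2)]
  4. access bat: HIT, count now 3. Cache: [melon(c=1) bat(c=3)]
  5. access apple: MISS. Cache: [melon(c=1) apple(c=1) bat(c=3)]
  6. access apple: HIT, count now 2. Cache: [melon(c=1) apple(c=2) bat(c=3)]
  7. access bat: HIT, count now 4. Cache: [melon(c=1) apple(c=2) bat(c=4)]
  8. access bat: HIT, count now 5. Cache: [melon(c=1) apple(c=2) bat(c=5)]
  9. access melon: HIT, count now 2. Cache: [apple(c=2) melon(c=2) bat(c=5)]
  10. access apple: HIT, count now 3. Cache: [melon(c=2) apple(c=3) bat(c=5)]
  11. access bat: HIT, count now 6. Cache: [melon(c=2) apple(c=3) bat(c=6)]
  12. access mango: MISS. Cache: [mango(c=1) melon(c=2) apple(c=3) bat(c=6)]
  13. access rat: MISS. Cache: [mango(c=1) rat(c=1) melon(c=2) apple(c=3) bat(c=6)]
Total: 8 hits, 5 misses, 0 evictions

Answer: MHMHMHHHHHHMM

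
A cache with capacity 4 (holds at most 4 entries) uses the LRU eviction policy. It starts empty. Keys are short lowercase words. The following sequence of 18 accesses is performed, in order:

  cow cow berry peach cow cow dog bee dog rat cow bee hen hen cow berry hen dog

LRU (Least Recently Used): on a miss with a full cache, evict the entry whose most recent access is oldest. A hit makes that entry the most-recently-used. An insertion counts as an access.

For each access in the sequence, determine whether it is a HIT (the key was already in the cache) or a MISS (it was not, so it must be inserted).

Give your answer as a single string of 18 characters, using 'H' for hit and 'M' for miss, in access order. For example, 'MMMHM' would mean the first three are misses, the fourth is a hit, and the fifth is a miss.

LRU simulation (capacity=4):
  1. access cow: MISS. Cache (LRU->MRU): [cow]
  2. access cow: HIT. Cache (LRU->MRU): [cow]
  3. access berry: MISS. Cache (LRU->MRU): [cow berry]
  4. access peach: MISS. Cache (LRU->MRU): [cow berry peach]
  5. access cow: HIT. Cache (LRU->MRU): [berry peach cow]
  6. access cow: HIT. Cache (LRU->MRU): [berry peach cow]
  7. access dog: MISS. Cache (LRU->MRU): [berry peach cow dog]
  8. access bee: MISS, evict berry. Cache (LRU->MRU): [peach cow dog bee]
  9. access dog: HIT. Cache (LRU->MRU): [peach cow bee dog]
  10. access rat: MISS, evict peach. Cache (LRU->MRU): [cow bee dog rat]
  11. access cow: HIT. Cache (LRU->MRU): [bee dog rat cow]
  12. access bee: HIT. Cache (LRU->MRU): [dog rat cow bee]
  13. access hen: MISS, evict dog. Cache (LRU->MRU): [rat cow bee hen]
  14. access hen: HIT. Cache (LRU->MRU): [rat cow bee hen]
  15. access cow: HIT. Cache (LRU->MRU): [rat bee hen cow]
  16. access berry: MISS, evict rat. Cache (LRU->MRU): [bee hen cow berry]
  17. access hen: HIT. Cache (LRU->MRU): [bee cow berry hen]
  18. access dog: MISS, evict bee. Cache (LRU->MRU): [cow berry hen dog]
Total: 9 hits, 9 misses, 5 evictions

Answer: MHMMHHMMHMHHMHHMHM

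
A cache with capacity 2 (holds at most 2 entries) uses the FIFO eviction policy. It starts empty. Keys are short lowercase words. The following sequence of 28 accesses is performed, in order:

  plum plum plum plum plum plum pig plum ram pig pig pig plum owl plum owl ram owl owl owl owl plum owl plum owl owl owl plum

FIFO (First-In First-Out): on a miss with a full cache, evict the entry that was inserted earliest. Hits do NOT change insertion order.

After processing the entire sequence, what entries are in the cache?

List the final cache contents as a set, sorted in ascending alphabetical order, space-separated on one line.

Answer: owl plum

Derivation:
FIFO simulation (capacity=2):
  1. access plum: MISS. Cache (old->new): [plum]
  2. access plum: HIT. Cache (old->new): [plum]
  3. access plum: HIT. Cache (old->new): [plum]
  4. access plum: HIT. Cache (old->new): [plum]
  5. access plum: HIT. Cache (old->new): [plum]
  6. access plum: HIT. Cache (old->new): [plum]
  7. access pig: MISS. Cache (old->new): [plum pig]
  8. access plum: HIT. Cache (old->new): [plum pig]
  9. access ram: MISS, evict plum. Cache (old->new): [pig ram]
  10. access pig: HIT. Cache (old->new): [pig ram]
  11. access pig: HIT. Cache (old->new): [pig ram]
  12. access pig: HIT. Cache (old->new): [pig ram]
  13. access plum: MISS, evict pig. Cache (old->new): [ram plum]
  14. access owl: MISS, evict ram. Cache (old->new): [plum owl]
  15. access plum: HIT. Cache (old->new): [plum owl]
  16. access owl: HIT. Cache (old->new): [plum owl]
  17. access ram: MISS, evict plum. Cache (old->new): [owl ram]
  18. access owl: HIT. Cache (old->new): [owl ram]
  19. access owl: HIT. Cache (old->new): [owl ram]
  20. access owl: HIT. Cache (old->new): [owl ram]
  21. access owl: HIT. Cache (old->new): [owl ram]
  22. access plum: MISS, evict owl. Cache (old->new): [ram plum]
  23. access owl: MISS, evict ram. Cache (old->new): [plum owl]
  24. access plum: HIT. Cache (old->new): [plum owl]
  25. access owl: HIT. Cache (old->new): [plum owl]
  26. access owl: HIT. Cache (old->new): [plum owl]
  27. access owl: HIT. Cache (old->new): [plum owl]
  28. access plum: HIT. Cache (old->new): [plum owl]
Total: 20 hits, 8 misses, 6 evictions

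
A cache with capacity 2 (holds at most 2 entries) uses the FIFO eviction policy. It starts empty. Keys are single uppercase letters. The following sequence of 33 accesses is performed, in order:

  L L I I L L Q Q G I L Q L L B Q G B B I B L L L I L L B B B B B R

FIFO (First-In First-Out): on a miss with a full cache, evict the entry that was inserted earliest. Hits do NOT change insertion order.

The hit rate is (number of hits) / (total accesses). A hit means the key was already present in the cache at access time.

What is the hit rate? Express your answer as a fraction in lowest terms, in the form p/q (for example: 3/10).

Answer: 6/11

Derivation:
FIFO simulation (capacity=2):
  1. access L: MISS. Cache (old->new): [L]
  2. access L: HIT. Cache (old->new): [L]
  3. access I: MISS. Cache (old->new): [L I]
  4. access I: HIT. Cache (old->new): [L I]
  5. access L: HIT. Cache (old->new): [L I]
  6. access L: HIT. Cache (old->new): [L I]
  7. access Q: MISS, evict L. Cache (old->new): [I Q]
  8. access Q: HIT. Cache (old->new): [I Q]
  9. access G: MISS, evict I. Cache (old->new): [Q G]
  10. access I: MISS, evict Q. Cache (old->new): [G I]
  11. access L: MISS, evict G. Cache (old->new): [I L]
  12. access Q: MISS, evict I. Cache (old->new): [L Q]
  13. access L: HIT. Cache (old->new): [L Q]
  14. access L: HIT. Cache (old->new): [L Q]
  15. access B: MISS, evict L. Cache (old->new): [Q B]
  16. access Q: HIT. Cache (old->new): [Q B]
  17. access G: MISS, evict Q. Cache (old->new): [B G]
  18. access B: HIT. Cache (old->new): [B G]
  19. access B: HIT. Cache (old->new): [B G]
  20. access I: MISS, evict B. Cache (old->new): [G I]
  21. access B: MISS, evict G. Cache (old->new): [I B]
  22. access L: MISS, evict I. Cache (old->new): [B L]
  23. access L: HIT. Cache (old->new): [B L]
  24. access L: HIT. Cache (old->new): [B L]
  25. access I: MISS, evict B. Cache (old->new): [L I]
  26. access L: HIT. Cache (old->new): [L I]
  27. access L: HIT. Cache (old->new): [L I]
  28. access B: MISS, evict L. Cache (old->new): [I B]
  29. access B: HIT. Cache (old->new): [I B]
  30. access B: HIT. Cache (old->new): [I B]
  31. access B: HIT. Cache (old->new): [I B]
  32. access B: HIT. Cache (old->new): [I B]
  33. access R: MISS, evict I. Cache (old->new): [B R]
Total: 18 hits, 15 misses, 13 evictions

Hit rate = 18/33 = 6/11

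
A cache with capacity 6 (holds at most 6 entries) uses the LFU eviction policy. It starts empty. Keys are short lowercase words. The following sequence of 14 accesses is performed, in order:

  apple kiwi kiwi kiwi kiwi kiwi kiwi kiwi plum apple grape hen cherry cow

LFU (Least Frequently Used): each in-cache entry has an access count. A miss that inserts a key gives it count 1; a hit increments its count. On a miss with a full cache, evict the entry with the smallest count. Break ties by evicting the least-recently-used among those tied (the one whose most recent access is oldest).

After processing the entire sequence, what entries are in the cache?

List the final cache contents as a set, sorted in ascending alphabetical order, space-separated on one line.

Answer: apple cherry cow grape hen kiwi

Derivation:
LFU simulation (capacity=6):
  1. access apple: MISS. Cache: [apple(c=1)]
  2. access kiwi: MISS. Cache: [apple(c=1) kiwi(c=1)]
  3. access kiwi: HIT, count now 2. Cache: [apple(c=1) kiwi(c=2)]
  4. access kiwi: HIT, count now 3. Cache: [apple(c=1) kiwi(c=3)]
  5. access kiwi: HIT, count now 4. Cache: [apple(c=1) kiwi(c=4)]
  6. access kiwi: HIT, count now 5. Cache: [apple(c=1) kiwi(c=5)]
  7. access kiwi: HIT, count now 6. Cache: [apple(c=1) kiwi(c=6)]
  8. access kiwi: HIT, count now 7. Cache: [apple(c=1) kiwi(c=7)]
  9. access plum: MISS. Cache: [apple(c=1) plum(c=1) kiwi(c=7)]
  10. access apple: HIT, count now 2. Cache: [plum(c=1) apple(c=2) kiwi(c=7)]
  11. access grape: MISS. Cache: [plum(c=1) grape(c=1) apple(c=2) kiwi(c=7)]
  12. access hen: MISS. Cache: [plum(c=1) grape(c=1) hen(c=1) apple(c=2) kiwi(c=7)]
  13. access cherry: MISS. Cache: [plum(c=1) grape(c=1) hen(c=1) cherry(c=1) apple(c=2) kiwi(c=7)]
  14. access cow: MISS, evict plum(c=1). Cache: [grape(c=1) hen(c=1) cherry(c=1) cow(c=1) apple(c=2) kiwi(c=7)]
Total: 7 hits, 7 misses, 1 evictions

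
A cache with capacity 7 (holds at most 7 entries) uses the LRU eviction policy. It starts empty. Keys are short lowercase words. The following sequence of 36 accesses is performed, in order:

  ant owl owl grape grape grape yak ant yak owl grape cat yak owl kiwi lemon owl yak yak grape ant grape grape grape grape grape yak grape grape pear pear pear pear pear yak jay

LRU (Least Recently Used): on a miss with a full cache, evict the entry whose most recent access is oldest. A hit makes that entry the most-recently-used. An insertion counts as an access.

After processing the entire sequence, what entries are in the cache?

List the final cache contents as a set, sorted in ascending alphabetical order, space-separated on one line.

LRU simulation (capacity=7):
  1. access ant: MISS. Cache (LRU->MRU): [ant]
  2. access owl: MISS. Cache (LRU->MRU): [ant owl]
  3. access owl: HIT. Cache (LRU->MRU): [ant owl]
  4. access grape: MISS. Cache (LRU->MRU): [ant owl grape]
  5. access grape: HIT. Cache (LRU->MRU): [ant owl grape]
  6. access grape: HIT. Cache (LRU->MRU): [ant owl grape]
  7. access yak: MISS. Cache (LRU->MRU): [ant owl grape yak]
  8. access ant: HIT. Cache (LRU->MRU): [owl grape yak ant]
  9. access yak: HIT. Cache (LRU->MRU): [owl grape ant yak]
  10. access owl: HIT. Cache (LRU->MRU): [grape ant yak owl]
  11. access grape: HIT. Cache (LRU->MRU): [ant yak owl grape]
  12. access cat: MISS. Cache (LRU->MRU): [ant yak owl grape cat]
  13. access yak: HIT. Cache (LRU->MRU): [ant owl grape cat yak]
  14. access owl: HIT. Cache (LRU->MRU): [ant grape cat yak owl]
  15. access kiwi: MISS. Cache (LRU->MRU): [ant grape cat yak owl kiwi]
  16. access lemon: MISS. Cache (LRU->MRU): [ant grape cat yak owl kiwi lemon]
  17. access owl: HIT. Cache (LRU->MRU): [ant grape cat yak kiwi lemon owl]
  18. access yak: HIT. Cache (LRU->MRU): [ant grape cat kiwi lemon owl yak]
  19. access yak: HIT. Cache (LRU->MRU): [ant grape cat kiwi lemon owl yak]
  20. access grape: HIT. Cache (LRU->MRU): [ant cat kiwi lemon owl yak grape]
  21. access ant: HIT. Cache (LRU->MRU): [cat kiwi lemon owl yak grape ant]
  22. access grape: HIT. Cache (LRU->MRU): [cat kiwi lemon owl yak ant grape]
  23. access grape: HIT. Cache (LRU->MRU): [cat kiwi lemon owl yak ant grape]
  24. access grape: HIT. Cache (LRU->MRU): [cat kiwi lemon owl yak ant grape]
  25. access grape: HIT. Cache (LRU->MRU): [cat kiwi lemon owl yak ant grape]
  26. access grape: HIT. Cache (LRU->MRU): [cat kiwi lemon owl yak ant grape]
  27. access yak: HIT. Cache (LRU->MRU): [cat kiwi lemon owl ant grape yak]
  28. access grape: HIT. Cache (LRU->MRU): [cat kiwi lemon owl ant yak grape]
  29. access grape: HIT. Cache (LRU->MRU): [cat kiwi lemon owl ant yak grape]
  30. access pear: MISS, evict cat. Cache (LRU->MRU): [kiwi lemon owl ant yak grape pear]
  31. access pear: HIT. Cache (LRU->MRU): [kiwi lemon owl ant yak grape pear]
  32. access pear: HIT. Cache (LRU->MRU): [kiwi lemon owl ant yak grape pear]
  33. access pear: HIT. Cache (LRU->MRU): [kiwi lemon owl ant yak grape pear]
  34. access pear: HIT. Cache (LRU->MRU): [kiwi lemon owl ant yak grape pear]
  35. access yak: HIT. Cache (LRU->MRU): [kiwi lemon owl ant grape pear yak]
  36. access jay: MISS, evict kiwi. Cache (LRU->MRU): [lemon owl ant grape pear yak jay]
Total: 27 hits, 9 misses, 2 evictions

Answer: ant grape jay lemon owl pear yak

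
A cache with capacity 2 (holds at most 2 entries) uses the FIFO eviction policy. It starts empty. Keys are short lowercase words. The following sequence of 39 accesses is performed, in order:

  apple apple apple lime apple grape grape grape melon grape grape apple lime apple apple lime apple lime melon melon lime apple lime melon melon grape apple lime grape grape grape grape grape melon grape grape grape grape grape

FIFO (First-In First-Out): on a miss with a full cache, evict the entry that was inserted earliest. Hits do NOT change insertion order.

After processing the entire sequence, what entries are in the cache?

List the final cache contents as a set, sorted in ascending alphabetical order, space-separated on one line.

FIFO simulation (capacity=2):
  1. access apple: MISS. Cache (old->new): [apple]
  2. access apple: HIT. Cache (old->new): [apple]
  3. access apple: HIT. Cache (old->new): [apple]
  4. access lime: MISS. Cache (old->new): [apple lime]
  5. access apple: HIT. Cache (old->new): [apple lime]
  6. access grape: MISS, evict apple. Cache (old->new): [lime grape]
  7. access grape: HIT. Cache (old->new): [lime grape]
  8. access grape: HIT. Cache (old->new): [lime grape]
  9. access melon: MISS, evict lime. Cache (old->new): [grape melon]
  10. access grape: HIT. Cache (old->new): [grape melon]
  11. access grape: HIT. Cache (old->new): [grape melon]
  12. access apple: MISS, evict grape. Cache (old->new): [melon apple]
  13. access lime: MISS, evict melon. Cache (old->new): [apple lime]
  14. access apple: HIT. Cache (old->new): [apple lime]
  15. access apple: HIT. Cache (old->new): [apple lime]
  16. access lime: HIT. Cache (old->new): [apple lime]
  17. access apple: HIT. Cache (old->new): [apple lime]
  18. access lime: HIT. Cache (old->new): [apple lime]
  19. access melon: MISS, evict apple. Cache (old->new): [lime melon]
  20. access melon: HIT. Cache (old->new): [lime melon]
  21. access lime: HIT. Cache (old->new): [lime melon]
  22. access apple: MISS, evict lime. Cache (old->new): [melon apple]
  23. access lime: MISS, evict melon. Cache (old->new): [apple lime]
  24. access melon: MISS, evict apple. Cache (old->new): [lime melon]
  25. access melon: HIT. Cache (old->new): [lime melon]
  26. access grape: MISS, evict lime. Cache (old->new): [melon grape]
  27. access apple: MISS, evict melon. Cache (old->new): [grape apple]
  28. access lime: MISS, evict grape. Cache (old->new): [apple lime]
  29. access grape: MISS, evict apple. Cache (old->new): [lime grape]
  30. access grape: HIT. Cache (old->new): [lime grape]
  31. access grape: HIT. Cache (old->new): [lime grape]
  32. access grape: HIT. Cache (old->new): [lime grape]
  33. access grape: HIT. Cache (old->new): [lime grape]
  34. access melon: MISS, evict lime. Cache (old->new): [grape melon]
  35. access grape: HIT. Cache (old->new): [grape melon]
  36. access grape: HIT. Cache (old->new): [grape melon]
  37. access grape: HIT. Cache (old->new): [grape melon]
  38. access grape: HIT. Cache (old->new): [grape melon]
  39. access grape: HIT. Cache (old->new): [grape melon]
Total: 24 hits, 15 misses, 13 evictions

Answer: grape melon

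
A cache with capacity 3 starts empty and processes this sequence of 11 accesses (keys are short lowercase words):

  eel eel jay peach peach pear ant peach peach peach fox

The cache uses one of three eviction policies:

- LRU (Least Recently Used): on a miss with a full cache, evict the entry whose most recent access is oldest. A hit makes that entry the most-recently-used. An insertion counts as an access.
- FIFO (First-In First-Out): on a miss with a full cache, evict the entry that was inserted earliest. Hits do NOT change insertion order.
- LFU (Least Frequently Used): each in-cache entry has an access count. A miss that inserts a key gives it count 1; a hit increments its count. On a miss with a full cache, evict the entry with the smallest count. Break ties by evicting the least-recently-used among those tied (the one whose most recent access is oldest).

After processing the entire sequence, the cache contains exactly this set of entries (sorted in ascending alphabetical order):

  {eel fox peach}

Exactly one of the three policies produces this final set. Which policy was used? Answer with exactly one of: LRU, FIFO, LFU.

Answer: LFU

Derivation:
Simulating under each policy and comparing final sets:
  LRU: final set = {ant fox peach} -> differs
  FIFO: final set = {ant fox pear} -> differs
  LFU: final set = {eel fox peach} -> MATCHES target
Only LFU produces the target set.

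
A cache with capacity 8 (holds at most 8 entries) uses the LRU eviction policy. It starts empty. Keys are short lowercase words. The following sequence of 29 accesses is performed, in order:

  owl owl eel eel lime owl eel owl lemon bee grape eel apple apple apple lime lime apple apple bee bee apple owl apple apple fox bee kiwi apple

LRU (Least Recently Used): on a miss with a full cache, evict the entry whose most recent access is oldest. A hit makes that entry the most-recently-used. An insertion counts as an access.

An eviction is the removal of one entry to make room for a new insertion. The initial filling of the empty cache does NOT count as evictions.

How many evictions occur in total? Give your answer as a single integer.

LRU simulation (capacity=8):
  1. access owl: MISS. Cache (LRU->MRU): [owl]
  2. access owl: HIT. Cache (LRU->MRU): [owl]
  3. access eel: MISS. Cache (LRU->MRU): [owl eel]
  4. access eel: HIT. Cache (LRU->MRU): [owl eel]
  5. access lime: MISS. Cache (LRU->MRU): [owl eel lime]
  6. access owl: HIT. Cache (LRU->MRU): [eel lime owl]
  7. access eel: HIT. Cache (LRU->MRU): [lime owl eel]
  8. access owl: HIT. Cache (LRU->MRU): [lime eel owl]
  9. access lemon: MISS. Cache (LRU->MRU): [lime eel owl lemon]
  10. access bee: MISS. Cache (LRU->MRU): [lime eel owl lemon bee]
  11. access grape: MISS. Cache (LRU->MRU): [lime eel owl lemon bee grape]
  12. access eel: HIT. Cache (LRU->MRU): [lime owl lemon bee grape eel]
  13. access apple: MISS. Cache (LRU->MRU): [lime owl lemon bee grape eel apple]
  14. access apple: HIT. Cache (LRU->MRU): [lime owl lemon bee grape eel apple]
  15. access apple: HIT. Cache (LRU->MRU): [lime owl lemon bee grape eel apple]
  16. access lime: HIT. Cache (LRU->MRU): [owl lemon bee grape eel apple lime]
  17. access lime: HIT. Cache (LRU->MRU): [owl lemon bee grape eel apple lime]
  18. access apple: HIT. Cache (LRU->MRU): [owl lemon bee grape eel lime apple]
  19. access apple: HIT. Cache (LRU->MRU): [owl lemon bee grape eel lime apple]
  20. access bee: HIT. Cache (LRU->MRU): [owl lemon grape eel lime apple bee]
  21. access bee: HIT. Cache (LRU->MRU): [owl lemon grape eel lime apple bee]
  22. access apple: HIT. Cache (LRU->MRU): [owl lemon grape eel lime bee apple]
  23. access owl: HIT. Cache (LRU->MRU): [lemon grape eel lime bee apple owl]
  24. access apple: HIT. Cache (LRU->MRU): [lemon grape eel lime bee owl apple]
  25. access apple: HIT. Cache (LRU->MRU): [lemon grape eel lime bee owl apple]
  26. access fox: MISS. Cache (LRU->MRU): [lemon grape eel lime bee owl apple fox]
  27. access bee: HIT. Cache (LRU->MRU): [lemon grape eel lime owl apple fox bee]
  28. access kiwi: MISS, evict lemon. Cache (LRU->MRU): [grape eel lime owl apple fox bee kiwi]
  29. access apple: HIT. Cache (LRU->MRU): [grape eel lime owl fox bee kiwi apple]
Total: 20 hits, 9 misses, 1 evictions

Answer: 1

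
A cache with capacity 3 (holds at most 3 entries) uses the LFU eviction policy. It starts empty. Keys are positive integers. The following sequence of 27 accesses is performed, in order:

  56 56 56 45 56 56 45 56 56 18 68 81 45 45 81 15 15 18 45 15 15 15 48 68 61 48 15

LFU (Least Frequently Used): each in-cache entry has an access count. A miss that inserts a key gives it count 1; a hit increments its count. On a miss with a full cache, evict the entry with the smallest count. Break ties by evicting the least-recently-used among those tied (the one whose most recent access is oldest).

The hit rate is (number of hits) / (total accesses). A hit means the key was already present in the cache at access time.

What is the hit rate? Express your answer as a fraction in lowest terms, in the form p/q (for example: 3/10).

LFU simulation (capacity=3):
  1. access 56: MISS. Cache: [56(c=1)]
  2. access 56: HIT, count now 2. Cache: [56(c=2)]
  3. access 56: HIT, count now 3. Cache: [56(c=3)]
  4. access 45: MISS. Cache: [45(c=1) 56(c=3)]
  5. access 56: HIT, count now 4. Cache: [45(c=1) 56(c=4)]
  6. access 56: HIT, count now 5. Cache: [45(c=1) 56(c=5)]
  7. access 45: HIT, count now 2. Cache: [45(c=2) 56(c=5)]
  8. access 56: HIT, count now 6. Cache: [45(c=2) 56(c=6)]
  9. access 56: HIT, count now 7. Cache: [45(c=2) 56(c=7)]
  10. access 18: MISS. Cache: [18(c=1) 45(c=2) 56(c=7)]
  11. access 68: MISS, evict 18(c=1). Cache: [68(c=1) 45(c=2) 56(c=7)]
  12. access 81: MISS, evict 68(c=1). Cache: [81(c=1) 45(c=2) 56(c=7)]
  13. access 45: HIT, count now 3. Cache: [81(c=1) 45(c=3) 56(c=7)]
  14. access 45: HIT, count now 4. Cache: [81(c=1) 45(c=4) 56(c=7)]
  15. access 81: HIT, count now 2. Cache: [81(c=2) 45(c=4) 56(c=7)]
  16. access 15: MISS, evict 81(c=2). Cache: [15(c=1) 45(c=4) 56(c=7)]
  17. access 15: HIT, count now 2. Cache: [15(c=2) 45(c=4) 56(c=7)]
  18. access 18: MISS, evict 15(c=2). Cache: [18(c=1) 45(c=4) 56(c=7)]
  19. access 45: HIT, count now 5. Cache: [18(c=1) 45(c=5) 56(c=7)]
  20. access 15: MISS, evict 18(c=1). Cache: [15(c=1) 45(c=5) 56(c=7)]
  21. access 15: HIT, count now 2. Cache: [15(c=2) 45(c=5) 56(c=7)]
  22. access 15: HIT, count now 3. Cache: [15(c=3) 45(c=5) 56(c=7)]
  23. access 48: MISS, evict 15(c=3). Cache: [48(c=1) 45(c=5) 56(c=7)]
  24. access 68: MISS, evict 48(c=1). Cache: [68(c=1) 45(c=5) 56(c=7)]
  25. access 61: MISS, evict 68(c=1). Cache: [61(c=1) 45(c=5) 56(c=7)]
  26. access 48: MISS, evict 61(c=1). Cache: [48(c=1) 45(c=5) 56(c=7)]
  27. access 15: MISS, evict 48(c=1). Cache: [15(c=1) 45(c=5) 56(c=7)]
Total: 14 hits, 13 misses, 10 evictions

Hit rate = 14/27

Answer: 14/27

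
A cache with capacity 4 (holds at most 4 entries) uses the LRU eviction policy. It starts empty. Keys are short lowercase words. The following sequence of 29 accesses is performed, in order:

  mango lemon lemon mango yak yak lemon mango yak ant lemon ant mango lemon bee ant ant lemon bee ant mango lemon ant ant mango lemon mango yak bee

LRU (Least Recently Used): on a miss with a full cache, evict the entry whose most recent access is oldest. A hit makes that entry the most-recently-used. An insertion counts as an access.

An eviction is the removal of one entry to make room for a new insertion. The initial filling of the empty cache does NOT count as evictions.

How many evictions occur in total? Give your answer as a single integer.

LRU simulation (capacity=4):
  1. access mango: MISS. Cache (LRU->MRU): [mango]
  2. access lemon: MISS. Cache (LRU->MRU): [mango lemon]
  3. access lemon: HIT. Cache (LRU->MRU): [mango lemon]
  4. access mango: HIT. Cache (LRU->MRU): [lemon mango]
  5. access yak: MISS. Cache (LRU->MRU): [lemon mango yak]
  6. access yak: HIT. Cache (LRU->MRU): [lemon mango yak]
  7. access lemon: HIT. Cache (LRU->MRU): [mango yak lemon]
  8. access mango: HIT. Cache (LRU->MRU): [yak lemon mango]
  9. access yak: HIT. Cache (LRU->MRU): [lemon mango yak]
  10. access ant: MISS. Cache (LRU->MRU): [lemon mango yak ant]
  11. access lemon: HIT. Cache (LRU->MRU): [mango yak ant lemon]
  12. access ant: HIT. Cache (LRU->MRU): [mango yak lemon ant]
  13. access mango: HIT. Cache (LRU->MRU): [yak lemon ant mango]
  14. access lemon: HIT. Cache (LRU->MRU): [yak ant mango lemon]
  15. access bee: MISS, evict yak. Cache (LRU->MRU): [ant mango lemon bee]
  16. access ant: HIT. Cache (LRU->MRU): [mango lemon bee ant]
  17. access ant: HIT. Cache (LRU->MRU): [mango lemon bee ant]
  18. access lemon: HIT. Cache (LRU->MRU): [mango bee ant lemon]
  19. access bee: HIT. Cache (LRU->MRU): [mango ant lemon bee]
  20. access ant: HIT. Cache (LRU->MRU): [mango lemon bee ant]
  21. access mango: HIT. Cache (LRU->MRU): [lemon bee ant mango]
  22. access lemon: HIT. Cache (LRU->MRU): [bee ant mango lemon]
  23. access ant: HIT. Cache (LRU->MRU): [bee mango lemon ant]
  24. access ant: HIT. Cache (LRU->MRU): [bee mango lemon ant]
  25. access mango: HIT. Cache (LRU->MRU): [bee lemon ant mango]
  26. access lemon: HIT. Cache (LRU->MRU): [bee ant mango lemon]
  27. access mango: HIT. Cache (LRU->MRU): [bee ant lemon mango]
  28. access yak: MISS, evict bee. Cache (LRU->MRU): [ant lemon mango yak]
  29. access bee: MISS, evict ant. Cache (LRU->MRU): [lemon mango yak bee]
Total: 22 hits, 7 misses, 3 evictions

Answer: 3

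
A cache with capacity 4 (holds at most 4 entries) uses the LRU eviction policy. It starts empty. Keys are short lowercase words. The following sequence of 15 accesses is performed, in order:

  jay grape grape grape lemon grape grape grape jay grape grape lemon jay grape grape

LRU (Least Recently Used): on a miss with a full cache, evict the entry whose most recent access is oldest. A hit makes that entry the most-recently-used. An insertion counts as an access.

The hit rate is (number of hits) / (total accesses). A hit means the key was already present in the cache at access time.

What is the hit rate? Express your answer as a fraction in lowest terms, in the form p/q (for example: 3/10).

LRU simulation (capacity=4):
  1. access jay: MISS. Cache (LRU->MRU): [jay]
  2. access grape: MISS. Cache (LRU->MRU): [jay grape]
  3. access grape: HIT. Cache (LRU->MRU): [jay grape]
  4. access grape: HIT. Cache (LRU->MRU): [jay grape]
  5. access lemon: MISS. Cache (LRU->MRU): [jay grape lemon]
  6. access grape: HIT. Cache (LRU->MRU): [jay lemon grape]
  7. access grape: HIT. Cache (LRU->MRU): [jay lemon grape]
  8. access grape: HIT. Cache (LRU->MRU): [jay lemon grape]
  9. access jay: HIT. Cache (LRU->MRU): [lemon grape jay]
  10. access grape: HIT. Cache (LRU->MRU): [lemon jay grape]
  11. access grape: HIT. Cache (LRU->MRU): [lemon jay grape]
  12. access lemon: HIT. Cache (LRU->MRU): [jay grape lemon]
  13. access jay: HIT. Cache (LRU->MRU): [grape lemon jay]
  14. access grape: HIT. Cache (LRU->MRU): [lemon jay grape]
  15. access grape: HIT. Cache (LRU->MRU): [lemon jay grape]
Total: 12 hits, 3 misses, 0 evictions

Hit rate = 12/15 = 4/5

Answer: 4/5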